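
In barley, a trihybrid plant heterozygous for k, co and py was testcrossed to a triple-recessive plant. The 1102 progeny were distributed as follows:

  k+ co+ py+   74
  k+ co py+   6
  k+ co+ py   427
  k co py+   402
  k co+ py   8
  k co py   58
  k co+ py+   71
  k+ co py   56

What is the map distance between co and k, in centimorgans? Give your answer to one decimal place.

The two most frequent reciprocal classes, k co py+ and k+ co+ py, are the parental types, so the F1 was k co py+ / k+ co+ py.
The two rarest classes, k+ co py+ and k co+ py, are the double crossovers. Comparing them with the parentals, only the k allele has switched, so k is the middle locus and the order is co – k – py.
Crossovers in the co–k interval produce the single-crossover classes k co+ py+ and k+ co py (71 + 56 = 127) plus the double crossovers (14).
RF(co–k) = (127 + 14) / 1102 = 141/1102 = 0.1279 → 12.8 centimorgans.

12.8 centimorgans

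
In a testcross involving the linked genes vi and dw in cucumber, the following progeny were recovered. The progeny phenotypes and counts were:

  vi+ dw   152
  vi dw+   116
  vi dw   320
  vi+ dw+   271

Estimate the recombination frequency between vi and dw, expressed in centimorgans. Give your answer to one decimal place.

31.2 centimorgans

The two most frequent classes, vi+ dw+ (271) and vi dw (320), are the parental types, so the F1 was vi+ dw+ / vi dw.
The recombinant classes are vi+ dw and vi dw+: 152 + 116 = 268.
Recombination frequency = 268/859 = 0.3120 ≈ 31.2%, i.e. 31.2 centimorgans.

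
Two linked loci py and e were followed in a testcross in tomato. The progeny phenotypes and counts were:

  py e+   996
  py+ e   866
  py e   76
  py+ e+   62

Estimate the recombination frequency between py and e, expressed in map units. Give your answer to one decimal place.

6.9 map units

The two most frequent classes, py+ e (866) and py e+ (996), are the parental types, so the F1 was py+ e / py e+.
The recombinant classes are py+ e+ and py e: 62 + 76 = 138.
Recombination frequency = 138/2000 = 0.0690 ≈ 6.9%, i.e. 6.9 map units.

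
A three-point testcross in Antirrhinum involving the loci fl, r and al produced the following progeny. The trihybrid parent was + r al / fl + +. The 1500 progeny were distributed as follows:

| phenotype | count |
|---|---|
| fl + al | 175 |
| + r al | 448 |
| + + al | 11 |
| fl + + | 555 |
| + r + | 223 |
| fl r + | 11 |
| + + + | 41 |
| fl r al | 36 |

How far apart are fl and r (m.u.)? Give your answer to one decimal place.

6.6 m.u.

The two rarest classes, + + al and fl r +, are the double crossovers. Comparing them with the parentals, only the r allele has switched, so r is the middle locus and the order is fl – r – al.
Crossovers in the fl–r interval produce the single-crossover classes fl r al and + + + (36 + 41 = 77) plus the double crossovers (22).
RF(fl–r) = (77 + 22) / 1500 = 99/1500 = 0.0660 → 6.6 m.u.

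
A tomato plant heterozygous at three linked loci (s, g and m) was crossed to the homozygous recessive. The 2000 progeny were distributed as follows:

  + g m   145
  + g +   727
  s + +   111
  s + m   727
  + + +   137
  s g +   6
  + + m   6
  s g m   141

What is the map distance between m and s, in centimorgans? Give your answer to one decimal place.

13.4 centimorgans

The two most frequent reciprocal classes, + g + and s + m, are the parental types, so the F1 was + g + / s + m.
The two rarest classes, s g + and + + m, are the double crossovers. Comparing them with the parentals, only the s allele has switched, so s is the middle locus and the order is g – s – m.
Crossovers in the s–m interval produce the single-crossover classes + g m and s + + (145 + 111 = 256) plus the double crossovers (12).
RF(s–m) = (256 + 12) / 2000 = 268/2000 = 0.1340 → 13.4 centimorgans.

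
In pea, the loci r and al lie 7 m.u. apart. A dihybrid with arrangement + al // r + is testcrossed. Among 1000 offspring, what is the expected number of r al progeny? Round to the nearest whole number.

35

A map distance of 7 m.u. corresponds to a recombination frequency of 0.070.
The F1 is + al / r +, so r al is a recombinant gamete class with expected frequency r/2 = 0.070/2 = 0.0350.
Expected number = 0.0350 × 1000 = 35.00 ≈ 35.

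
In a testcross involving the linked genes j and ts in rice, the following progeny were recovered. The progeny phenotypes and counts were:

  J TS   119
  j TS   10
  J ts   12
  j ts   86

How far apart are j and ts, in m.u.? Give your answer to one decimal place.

The two most frequent classes, J TS (119) and j ts (86), are the parental types, so the F1 was J TS / j ts.
The recombinant classes are J ts and j TS: 12 + 10 = 22.
Recombination frequency = 22/227 = 0.0969 ≈ 9.7%, i.e. 9.7 m.u.

9.7 m.u.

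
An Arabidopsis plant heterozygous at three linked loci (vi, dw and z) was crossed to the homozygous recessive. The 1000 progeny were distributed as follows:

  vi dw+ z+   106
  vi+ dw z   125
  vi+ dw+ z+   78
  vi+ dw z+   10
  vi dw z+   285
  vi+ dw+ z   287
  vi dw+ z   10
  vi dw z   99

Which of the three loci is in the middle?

The two most frequent reciprocal classes, vi dw z+ and vi+ dw+ z, are the parental types, so the F1 was vi dw z+ / vi+ dw+ z.
The two rarest classes, vi+ dw z+ and vi dw+ z, are the double crossovers. Comparing them with the parentals, only the vi allele has switched, so vi is the middle locus and the order is dw – vi – z.

vi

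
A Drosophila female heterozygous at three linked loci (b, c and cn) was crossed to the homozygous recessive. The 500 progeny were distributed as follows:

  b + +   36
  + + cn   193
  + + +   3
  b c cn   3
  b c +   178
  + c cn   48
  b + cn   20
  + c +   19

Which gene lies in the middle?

The two most frequent reciprocal classes, b c + and + + cn, are the parental types, so the F1 was b c + / + + cn.
The two rarest classes, b c cn and + + +, are the double crossovers. Comparing them with the parentals, only the cn allele has switched, so cn is the middle locus and the order is b – cn – c.

cn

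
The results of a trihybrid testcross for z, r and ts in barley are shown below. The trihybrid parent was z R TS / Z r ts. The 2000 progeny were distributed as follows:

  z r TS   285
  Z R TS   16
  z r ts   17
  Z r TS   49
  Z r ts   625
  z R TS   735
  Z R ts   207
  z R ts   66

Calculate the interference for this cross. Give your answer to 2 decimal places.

The two rarest classes, Z R TS and z r ts, are the double crossovers. Comparing them with the parentals, only the z allele has switched, so z is the middle locus and the order is ts – z – r.
ts–z: (115 + 33)/2000 = 0.0740; z–r: (492 + 33)/2000 = 0.2625.
Expected DCO frequency = 0.0740 × 0.2625 ≈ 0.01943; observed = 33/2000 ≈ 0.01650.
Coefficient of coincidence = 0.01650/0.01943 ≈ 0.85; interference = 1 − 0.85 = 0.15.

0.15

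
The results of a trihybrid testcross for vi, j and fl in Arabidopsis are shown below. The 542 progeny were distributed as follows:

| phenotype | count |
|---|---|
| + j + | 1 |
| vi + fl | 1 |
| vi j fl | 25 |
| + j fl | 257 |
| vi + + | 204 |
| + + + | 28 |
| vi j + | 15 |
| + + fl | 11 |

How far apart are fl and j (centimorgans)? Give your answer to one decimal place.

The two most frequent reciprocal classes, + j fl and vi + +, are the parental types, so the F1 was + j fl / vi + +.
The two rarest classes, + j + and vi + fl, are the double crossovers. Comparing them with the parentals, only the fl allele has switched, so fl is the middle locus and the order is j – fl – vi.
Crossovers in the j–fl interval produce the single-crossover classes + + fl and vi j + (11 + 15 = 26) plus the double crossovers (2).
RF(j–fl) = (26 + 2) / 542 = 28/542 = 0.0517 → 5.2 centimorgans.

5.2 centimorgans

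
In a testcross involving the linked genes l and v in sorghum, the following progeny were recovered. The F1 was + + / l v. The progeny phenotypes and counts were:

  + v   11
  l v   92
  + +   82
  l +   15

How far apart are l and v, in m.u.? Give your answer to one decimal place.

The recombinant classes are + v and l +: 11 + 15 = 26.
Recombination frequency = 26/200 = 0.1300 ≈ 13.0%, i.e. 13.0 m.u.

13.0 m.u.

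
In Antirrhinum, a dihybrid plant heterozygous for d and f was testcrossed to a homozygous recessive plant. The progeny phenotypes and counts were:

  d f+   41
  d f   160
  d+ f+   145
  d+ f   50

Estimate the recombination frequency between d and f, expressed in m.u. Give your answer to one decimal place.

The two most frequent classes, d+ f+ (145) and d f (160), are the parental types, so the F1 was d+ f+ / d f.
The recombinant classes are d+ f and d f+: 50 + 41 = 91.
Recombination frequency = 91/396 = 0.2298 ≈ 23.0%, i.e. 23.0 m.u.

23.0 m.u.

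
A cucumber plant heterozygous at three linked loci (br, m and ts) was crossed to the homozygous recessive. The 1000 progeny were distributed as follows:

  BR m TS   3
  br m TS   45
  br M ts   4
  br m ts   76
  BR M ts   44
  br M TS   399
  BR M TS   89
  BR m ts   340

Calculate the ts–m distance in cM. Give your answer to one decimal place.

9.6 cM

The two most frequent reciprocal classes, BR m ts and br M TS, are the parental types, so the F1 was BR m ts / br M TS.
The two rarest classes, BR m TS and br M ts, are the double crossovers. Comparing them with the parentals, only the ts allele has switched, so ts is the middle locus and the order is br – ts – m.
Crossovers in the ts–m interval produce the single-crossover classes BR M ts and br m TS (44 + 45 = 89) plus the double crossovers (7).
RF(ts–m) = (89 + 7) / 1000 = 96/1000 = 0.0960 → 9.6 cM.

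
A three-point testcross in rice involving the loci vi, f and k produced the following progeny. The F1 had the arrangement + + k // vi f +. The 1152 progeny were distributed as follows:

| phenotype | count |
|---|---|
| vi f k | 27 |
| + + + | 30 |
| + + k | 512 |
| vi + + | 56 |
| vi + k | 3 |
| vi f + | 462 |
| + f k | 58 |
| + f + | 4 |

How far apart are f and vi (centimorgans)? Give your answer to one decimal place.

10.5 centimorgans

The two rarest classes, vi + k and + f +, are the double crossovers. Comparing them with the parentals, only the vi allele has switched, so vi is the middle locus and the order is k – vi – f.
Crossovers in the vi–f interval produce the single-crossover classes + f k and vi + + (58 + 56 = 114) plus the double crossovers (7).
RF(vi–f) = (114 + 7) / 1152 = 121/1152 = 0.1050 → 10.5 centimorgans.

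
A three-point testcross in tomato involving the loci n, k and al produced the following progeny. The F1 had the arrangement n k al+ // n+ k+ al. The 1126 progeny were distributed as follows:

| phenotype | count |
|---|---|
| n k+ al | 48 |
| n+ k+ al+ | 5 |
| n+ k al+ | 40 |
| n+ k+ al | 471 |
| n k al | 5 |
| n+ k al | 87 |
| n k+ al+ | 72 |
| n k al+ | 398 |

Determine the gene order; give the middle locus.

The two rarest classes, n k al and n+ k+ al+, are the double crossovers. Comparing them with the parentals, only the al allele has switched, so al is the middle locus and the order is k – al – n.

al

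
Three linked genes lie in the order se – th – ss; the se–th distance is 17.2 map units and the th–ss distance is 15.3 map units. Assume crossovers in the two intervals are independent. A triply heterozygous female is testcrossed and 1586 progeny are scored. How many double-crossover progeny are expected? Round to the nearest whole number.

42

Map distances give recombination frequencies of 0.172 and 0.153 for the two intervals.
With no interference, expected double-crossover frequency = 0.172 × 0.153 = 0.02632.
Expected number = 0.02632 × 1586 = 41.74 ≈ 42.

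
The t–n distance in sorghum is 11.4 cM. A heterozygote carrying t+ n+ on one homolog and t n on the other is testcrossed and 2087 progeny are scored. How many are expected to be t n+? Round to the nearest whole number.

119

A map distance of 11.4 cM corresponds to a recombination frequency of 0.114.
The F1 is t+ n+ / t n, so t n+ is a recombinant gamete class with expected frequency r/2 = 0.114/2 = 0.0570.
Expected number = 0.0570 × 2087 = 118.96 ≈ 119.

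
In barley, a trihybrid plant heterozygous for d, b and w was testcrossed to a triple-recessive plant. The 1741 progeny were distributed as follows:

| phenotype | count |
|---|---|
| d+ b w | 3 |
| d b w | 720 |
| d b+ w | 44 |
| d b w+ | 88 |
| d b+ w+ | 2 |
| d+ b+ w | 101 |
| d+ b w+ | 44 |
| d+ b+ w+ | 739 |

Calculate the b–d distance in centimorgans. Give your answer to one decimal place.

The two most frequent reciprocal classes, d+ b+ w+ and d b w, are the parental types, so the F1 was d+ b+ w+ / d b w.
The two rarest classes, d b+ w+ and d+ b w, are the double crossovers. Comparing them with the parentals, only the d allele has switched, so d is the middle locus and the order is w – d – b.
Crossovers in the d–b interval produce the single-crossover classes d+ b w+ and d b+ w (44 + 44 = 88) plus the double crossovers (5).
RF(d–b) = (88 + 5) / 1741 = 93/1741 = 0.0534 → 5.3 centimorgans.

5.3 centimorgans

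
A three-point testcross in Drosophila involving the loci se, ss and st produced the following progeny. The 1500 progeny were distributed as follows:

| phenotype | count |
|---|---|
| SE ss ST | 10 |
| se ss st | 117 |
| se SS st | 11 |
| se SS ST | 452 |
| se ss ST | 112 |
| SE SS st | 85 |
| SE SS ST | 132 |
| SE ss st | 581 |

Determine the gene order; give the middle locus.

st

The two most frequent reciprocal classes, SE ss st and se SS ST, are the parental types, so the F1 was SE ss st / se SS ST.
The two rarest classes, SE ss ST and se SS st, are the double crossovers. Comparing them with the parentals, only the st allele has switched, so st is the middle locus and the order is ss – st – se.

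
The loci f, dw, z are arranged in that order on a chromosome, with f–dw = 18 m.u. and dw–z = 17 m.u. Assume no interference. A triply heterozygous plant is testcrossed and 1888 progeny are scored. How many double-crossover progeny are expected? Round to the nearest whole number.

58

Map distances give recombination frequencies of 0.180 and 0.170 for the two intervals.
With no interference, expected double-crossover frequency = 0.180 × 0.170 = 0.03060.
Expected number = 0.03060 × 1888 = 57.77 ≈ 58.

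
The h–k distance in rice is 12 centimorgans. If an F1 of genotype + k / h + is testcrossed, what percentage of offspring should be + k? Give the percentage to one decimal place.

44.0%

A map distance of 12 centimorgans corresponds to a recombination frequency of 0.120.
The F1 is + k / h +, so + k is a parental gamete class with expected frequency (1 − r)/2 = 0.880/2 = 0.4400.
That is 0.4400 = 44.0% of the progeny.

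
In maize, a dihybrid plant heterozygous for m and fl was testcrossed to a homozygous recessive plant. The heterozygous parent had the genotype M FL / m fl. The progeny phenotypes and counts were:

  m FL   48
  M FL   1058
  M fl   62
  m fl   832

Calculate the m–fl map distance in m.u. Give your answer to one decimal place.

The recombinant classes are M fl and m FL: 62 + 48 = 110.
Recombination frequency = 110/2000 = 0.0550 ≈ 5.5%, i.e. 5.5 m.u.

5.5 m.u.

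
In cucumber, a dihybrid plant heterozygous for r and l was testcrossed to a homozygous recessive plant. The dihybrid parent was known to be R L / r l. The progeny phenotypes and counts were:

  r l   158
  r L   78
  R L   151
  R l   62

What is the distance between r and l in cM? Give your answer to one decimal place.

The recombinant classes are R l and r L: 62 + 78 = 140.
Recombination frequency = 140/449 = 0.3118 ≈ 31.2%, i.e. 31.2 cM.

31.2 cM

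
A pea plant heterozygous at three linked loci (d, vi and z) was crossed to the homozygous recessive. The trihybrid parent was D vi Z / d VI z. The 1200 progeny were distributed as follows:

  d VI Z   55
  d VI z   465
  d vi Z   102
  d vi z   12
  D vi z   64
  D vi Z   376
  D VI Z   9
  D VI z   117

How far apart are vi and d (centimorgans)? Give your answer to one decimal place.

The two rarest classes, D VI Z and d vi z, are the double crossovers. Comparing them with the parentals, only the vi allele has switched, so vi is the middle locus and the order is d – vi – z.
Crossovers in the d–vi interval produce the single-crossover classes d vi Z and D VI z (102 + 117 = 219) plus the double crossovers (21).
RF(d–vi) = (219 + 21) / 1200 = 240/1200 = 0.2000 → 20.0 centimorgans.

20.0 centimorgans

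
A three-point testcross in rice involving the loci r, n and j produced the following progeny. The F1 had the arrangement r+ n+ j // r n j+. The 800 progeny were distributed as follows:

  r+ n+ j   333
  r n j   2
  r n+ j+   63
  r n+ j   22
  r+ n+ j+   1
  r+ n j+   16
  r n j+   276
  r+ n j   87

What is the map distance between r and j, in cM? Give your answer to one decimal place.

5.1 cM

The two rarest classes, r+ n+ j+ and r n j, are the double crossovers. Comparing them with the parentals, only the j allele has switched, so j is the middle locus and the order is n – j – r.
Crossovers in the j–r interval produce the single-crossover classes r n+ j and r+ n j+ (22 + 16 = 38) plus the double crossovers (3).
RF(j–r) = (38 + 3) / 800 = 41/800 = 0.0512 → 5.1 cM.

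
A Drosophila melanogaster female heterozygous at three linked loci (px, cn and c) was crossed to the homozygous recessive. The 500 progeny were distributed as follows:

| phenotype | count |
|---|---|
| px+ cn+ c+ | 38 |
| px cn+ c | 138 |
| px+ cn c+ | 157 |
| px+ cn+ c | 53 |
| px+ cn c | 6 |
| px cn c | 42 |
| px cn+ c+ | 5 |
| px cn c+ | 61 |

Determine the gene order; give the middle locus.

The two most frequent reciprocal classes, px+ cn c+ and px cn+ c, are the parental types, so the F1 was px+ cn c+ / px cn+ c.
The two rarest classes, px+ cn c and px cn+ c+, are the double crossovers. Comparing them with the parentals, only the c allele has switched, so c is the middle locus and the order is cn – c – px.

c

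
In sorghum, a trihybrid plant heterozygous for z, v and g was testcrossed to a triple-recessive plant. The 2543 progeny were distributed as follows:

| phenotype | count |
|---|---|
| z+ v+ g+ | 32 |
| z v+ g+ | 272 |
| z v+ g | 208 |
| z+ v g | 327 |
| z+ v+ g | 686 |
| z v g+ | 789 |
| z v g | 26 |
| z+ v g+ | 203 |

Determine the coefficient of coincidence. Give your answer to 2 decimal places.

0.48

The two most frequent reciprocal classes, z+ v+ g and z v g+, are the parental types, so the F1 was z+ v+ g / z v g+.
The two rarest classes, z+ v+ g+ and z v g, are the double crossovers. Comparing them with the parentals, only the g allele has switched, so g is the middle locus and the order is z – g – v.
z–g: (411 + 58)/2543 = 0.1844; g–v: (599 + 58)/2543 = 0.2584.
Expected DCO frequency = 0.1844 × 0.2584 ≈ 0.04765; observed = 58/2543 ≈ 0.02281.
Coefficient of coincidence = 0.02281/0.04765 ≈ 0.48.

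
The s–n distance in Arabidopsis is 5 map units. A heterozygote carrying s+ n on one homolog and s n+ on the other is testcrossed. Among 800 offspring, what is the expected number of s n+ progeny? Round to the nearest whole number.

380

A map distance of 5 map units corresponds to a recombination frequency of 0.050.
The F1 is s+ n / s n+, so s n+ is a parental gamete class with expected frequency (1 − r)/2 = 0.950/2 = 0.4750.
Expected number = 0.4750 × 800 = 380.00 ≈ 380.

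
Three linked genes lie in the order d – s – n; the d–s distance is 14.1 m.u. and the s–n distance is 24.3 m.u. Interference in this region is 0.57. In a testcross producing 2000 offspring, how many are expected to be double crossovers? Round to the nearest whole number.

Map distances give recombination frequencies of 0.141 and 0.243 for the two intervals.
With interference 0.57 (so coincidence = 0.43), expected double-crossover frequency = 0.141 × 0.243 × 0.43 = 0.01473.
Expected number = 0.01473 × 2000 = 29.47 ≈ 29.

29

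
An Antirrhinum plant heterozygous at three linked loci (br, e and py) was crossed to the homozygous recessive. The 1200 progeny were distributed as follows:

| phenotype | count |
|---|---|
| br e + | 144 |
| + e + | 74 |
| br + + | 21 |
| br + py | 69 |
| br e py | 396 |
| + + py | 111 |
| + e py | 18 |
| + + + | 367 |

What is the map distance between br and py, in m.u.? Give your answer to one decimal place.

24.5 m.u.

The two most frequent reciprocal classes, + + + and br e py, are the parental types, so the F1 was + + + / br e py.
The two rarest classes, br + + and + e py, are the double crossovers. Comparing them with the parentals, only the br allele has switched, so br is the middle locus and the order is e – br – py.
Crossovers in the br–py interval produce the single-crossover classes + + py and br e + (111 + 144 = 255) plus the double crossovers (39).
RF(br–py) = (255 + 39) / 1200 = 294/1200 = 0.2450 → 24.5 m.u.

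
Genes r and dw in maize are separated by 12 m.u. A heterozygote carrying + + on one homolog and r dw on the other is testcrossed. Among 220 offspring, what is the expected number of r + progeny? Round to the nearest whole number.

13

A map distance of 12 m.u. corresponds to a recombination frequency of 0.120.
The F1 is + + / r dw, so r + is a recombinant gamete class with expected frequency r/2 = 0.120/2 = 0.0600.
Expected number = 0.0600 × 220 = 13.20 ≈ 13.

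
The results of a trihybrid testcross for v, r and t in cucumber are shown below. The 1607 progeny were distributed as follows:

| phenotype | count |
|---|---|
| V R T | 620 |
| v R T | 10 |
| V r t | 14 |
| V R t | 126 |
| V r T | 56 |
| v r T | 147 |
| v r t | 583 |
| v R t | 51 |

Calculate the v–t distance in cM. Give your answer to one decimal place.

18.5 cM

The two most frequent reciprocal classes, V R T and v r t, are the parental types, so the F1 was V R T / v r t.
The two rarest classes, v R T and V r t, are the double crossovers. Comparing them with the parentals, only the v allele has switched, so v is the middle locus and the order is r – v – t.
Crossovers in the v–t interval produce the single-crossover classes V R t and v r T (126 + 147 = 273) plus the double crossovers (24).
RF(v–t) = (273 + 24) / 1607 = 297/1607 = 0.1848 → 18.5 cM.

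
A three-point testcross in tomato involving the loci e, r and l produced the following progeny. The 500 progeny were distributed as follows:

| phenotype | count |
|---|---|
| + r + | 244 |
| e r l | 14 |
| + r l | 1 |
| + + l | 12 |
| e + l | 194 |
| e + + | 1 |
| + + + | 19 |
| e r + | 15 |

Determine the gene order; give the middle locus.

The two most frequent reciprocal classes, + r + and e + l, are the parental types, so the F1 was + r + / e + l.
The two rarest classes, + r l and e + +, are the double crossovers. Comparing them with the parentals, only the l allele has switched, so l is the middle locus and the order is r – l – e.

l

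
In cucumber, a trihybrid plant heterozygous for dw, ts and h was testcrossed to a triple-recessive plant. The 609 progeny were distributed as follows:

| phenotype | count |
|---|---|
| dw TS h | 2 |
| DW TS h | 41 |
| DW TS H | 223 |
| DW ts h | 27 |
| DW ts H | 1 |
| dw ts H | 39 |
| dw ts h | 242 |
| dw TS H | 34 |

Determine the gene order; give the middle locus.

The two most frequent reciprocal classes, DW TS H and dw ts h, are the parental types, so the F1 was DW TS H / dw ts h.
The two rarest classes, DW ts H and dw TS h, are the double crossovers. Comparing them with the parentals, only the ts allele has switched, so ts is the middle locus and the order is h – ts – dw.

ts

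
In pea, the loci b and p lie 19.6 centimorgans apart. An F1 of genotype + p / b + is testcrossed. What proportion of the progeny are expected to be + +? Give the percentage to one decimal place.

9.8%

A map distance of 19.6 centimorgans corresponds to a recombination frequency of 0.196.
The F1 is + p / b +, so + + is a recombinant gamete class with expected frequency r/2 = 0.196/2 = 0.0980.
That is 0.0980 = 9.8% of the progeny.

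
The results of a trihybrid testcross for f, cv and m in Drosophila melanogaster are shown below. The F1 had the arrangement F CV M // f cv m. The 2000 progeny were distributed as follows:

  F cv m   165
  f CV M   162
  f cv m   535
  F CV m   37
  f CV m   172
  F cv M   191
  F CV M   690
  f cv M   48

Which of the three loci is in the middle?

The two rarest classes, F CV m and f cv M, are the double crossovers. Comparing them with the parentals, only the m allele has switched, so m is the middle locus and the order is cv – m – f.

m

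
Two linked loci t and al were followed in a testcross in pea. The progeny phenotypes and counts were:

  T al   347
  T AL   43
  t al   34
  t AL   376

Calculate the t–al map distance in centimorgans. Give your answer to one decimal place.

9.6 centimorgans

The two most frequent classes, T al (347) and t AL (376), are the parental types, so the F1 was T al / t AL.
The recombinant classes are T AL and t al: 43 + 34 = 77.
Recombination frequency = 77/800 = 0.0963 ≈ 9.6%, i.e. 9.6 centimorgans.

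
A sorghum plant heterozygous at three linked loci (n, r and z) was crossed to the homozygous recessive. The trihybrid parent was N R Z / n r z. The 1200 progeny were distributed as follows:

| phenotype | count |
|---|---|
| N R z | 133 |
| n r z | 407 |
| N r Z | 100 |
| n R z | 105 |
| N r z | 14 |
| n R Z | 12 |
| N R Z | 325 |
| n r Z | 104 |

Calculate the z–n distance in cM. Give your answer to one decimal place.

21.9 cM

The two rarest classes, n R Z and N r z, are the double crossovers. Comparing them with the parentals, only the n allele has switched, so n is the middle locus and the order is r – n – z.
Crossovers in the n–z interval produce the single-crossover classes N R z and n r Z (133 + 104 = 237) plus the double crossovers (26).
RF(n–z) = (237 + 26) / 1200 = 263/1200 = 0.2192 → 21.9 cM.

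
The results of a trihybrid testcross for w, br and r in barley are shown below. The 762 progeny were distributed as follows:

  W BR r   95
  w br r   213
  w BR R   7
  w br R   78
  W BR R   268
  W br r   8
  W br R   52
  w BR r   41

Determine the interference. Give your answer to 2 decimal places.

The two most frequent reciprocal classes, W BR R and w br r, are the parental types, so the F1 was W BR R / w br r.
The two rarest classes, w BR R and W br r, are the double crossovers. Comparing them with the parentals, only the w allele has switched, so w is the middle locus and the order is r – w – br.
r–w: (173 + 15)/762 = 0.2467; w–br: (93 + 15)/762 = 0.1417.
Expected DCO frequency = 0.2467 × 0.1417 ≈ 0.03496; observed = 15/762 ≈ 0.01969.
Coefficient of coincidence = 0.01969/0.03496 ≈ 0.56; interference = 1 − 0.56 = 0.44.

0.44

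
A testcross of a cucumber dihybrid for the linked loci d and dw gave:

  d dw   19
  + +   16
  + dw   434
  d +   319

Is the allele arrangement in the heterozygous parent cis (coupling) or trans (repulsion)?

trans

The two most frequent classes are + dw (434) and d + (319); these are the parental (non-recombinant) types.
So the F1 carried + dw on one chromosome and d + on the other — the recessive alleles are on opposite chromosomes (trans / repulsion).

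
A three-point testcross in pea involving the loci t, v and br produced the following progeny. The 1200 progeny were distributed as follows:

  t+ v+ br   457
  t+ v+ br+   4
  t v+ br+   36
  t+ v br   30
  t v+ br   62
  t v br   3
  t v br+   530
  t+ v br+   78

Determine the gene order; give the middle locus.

The two most frequent reciprocal classes, t v br+ and t+ v+ br, are the parental types, so the F1 was t v br+ / t+ v+ br.
The two rarest classes, t v br and t+ v+ br+, are the double crossovers. Comparing them with the parentals, only the br allele has switched, so br is the middle locus and the order is t – br – v.

br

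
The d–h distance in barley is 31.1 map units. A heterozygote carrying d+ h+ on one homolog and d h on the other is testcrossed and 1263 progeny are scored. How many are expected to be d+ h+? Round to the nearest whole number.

A map distance of 31.1 map units corresponds to a recombination frequency of 0.311.
The F1 is d+ h+ / d h, so d+ h+ is a parental gamete class with expected frequency (1 − r)/2 = 0.689/2 = 0.3445.
Expected number = 0.3445 × 1263 = 435.10 ≈ 435.

435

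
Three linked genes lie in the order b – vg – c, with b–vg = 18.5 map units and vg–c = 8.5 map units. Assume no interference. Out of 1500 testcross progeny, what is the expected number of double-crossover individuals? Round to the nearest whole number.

Map distances give recombination frequencies of 0.185 and 0.085 for the two intervals.
With no interference, expected double-crossover frequency = 0.185 × 0.085 = 0.01572.
Expected number = 0.01572 × 1500 = 23.59 ≈ 24.

24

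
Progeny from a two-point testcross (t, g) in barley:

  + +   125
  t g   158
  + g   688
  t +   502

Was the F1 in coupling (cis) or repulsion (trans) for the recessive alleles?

trans

The two most frequent classes are + g (688) and t + (502); these are the parental (non-recombinant) types.
So the F1 carried + g on one chromosome and t + on the other — the recessive alleles are on opposite chromosomes (trans / repulsion).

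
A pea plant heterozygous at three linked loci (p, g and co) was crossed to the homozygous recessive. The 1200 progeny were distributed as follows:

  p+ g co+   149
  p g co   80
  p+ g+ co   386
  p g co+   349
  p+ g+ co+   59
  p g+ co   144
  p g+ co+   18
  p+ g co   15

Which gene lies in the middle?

The two most frequent reciprocal classes, p g co+ and p+ g+ co, are the parental types, so the F1 was p g co+ / p+ g+ co.
The two rarest classes, p g+ co+ and p+ g co, are the double crossovers. Comparing them with the parentals, only the g allele has switched, so g is the middle locus and the order is co – g – p.

g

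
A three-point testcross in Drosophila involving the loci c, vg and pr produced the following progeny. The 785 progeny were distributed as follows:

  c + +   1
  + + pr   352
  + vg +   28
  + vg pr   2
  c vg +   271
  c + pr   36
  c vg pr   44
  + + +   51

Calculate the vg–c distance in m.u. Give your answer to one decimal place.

8.5 m.u.

The two most frequent reciprocal classes, + + pr and c vg +, are the parental types, so the F1 was + + pr / c vg +.
The two rarest classes, + vg pr and c + +, are the double crossovers. Comparing them with the parentals, only the vg allele has switched, so vg is the middle locus and the order is c – vg – pr.
Crossovers in the c–vg interval produce the single-crossover classes c + pr and + vg + (36 + 28 = 64) plus the double crossovers (3).
RF(c–vg) = (64 + 3) / 785 = 67/785 = 0.0854 → 8.5 m.u.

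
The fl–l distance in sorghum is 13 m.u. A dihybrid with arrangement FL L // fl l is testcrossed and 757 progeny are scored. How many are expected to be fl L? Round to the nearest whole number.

A map distance of 13 m.u. corresponds to a recombination frequency of 0.130.
The F1 is FL L / fl l, so fl L is a recombinant gamete class with expected frequency r/2 = 0.130/2 = 0.0650.
Expected number = 0.0650 × 757 = 49.20 ≈ 49.

49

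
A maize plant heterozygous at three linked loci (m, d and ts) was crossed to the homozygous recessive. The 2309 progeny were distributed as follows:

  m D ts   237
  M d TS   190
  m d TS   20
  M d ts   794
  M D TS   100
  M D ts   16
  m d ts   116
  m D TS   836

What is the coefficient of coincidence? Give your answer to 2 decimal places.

0.71

The two most frequent reciprocal classes, m D TS and M d ts, are the parental types, so the F1 was m D TS / M d ts.
The two rarest classes, m d TS and M D ts, are the double crossovers. Comparing them with the parentals, only the d allele has switched, so d is the middle locus and the order is m – d – ts.
m–d: (216 + 36)/2309 = 0.1091; d–ts: (427 + 36)/2309 = 0.2005.
Expected DCO frequency = 0.1091 × 0.2005 ≈ 0.02187; observed = 36/2309 ≈ 0.01559.
Coefficient of coincidence = 0.01559/0.02187 ≈ 0.71.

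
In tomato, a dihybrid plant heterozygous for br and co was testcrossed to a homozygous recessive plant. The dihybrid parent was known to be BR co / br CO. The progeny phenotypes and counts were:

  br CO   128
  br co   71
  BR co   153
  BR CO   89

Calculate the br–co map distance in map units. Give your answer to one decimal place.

The recombinant classes are BR CO and br co: 89 + 71 = 160.
Recombination frequency = 160/441 = 0.3628 ≈ 36.3%, i.e. 36.3 map units.

36.3 map units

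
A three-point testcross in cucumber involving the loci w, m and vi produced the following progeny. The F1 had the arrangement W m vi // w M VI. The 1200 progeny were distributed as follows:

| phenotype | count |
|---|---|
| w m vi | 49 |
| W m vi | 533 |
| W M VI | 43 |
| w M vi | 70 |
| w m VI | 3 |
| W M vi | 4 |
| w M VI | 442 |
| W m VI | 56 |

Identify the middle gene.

m

The two rarest classes, W M vi and w m VI, are the double crossovers. Comparing them with the parentals, only the m allele has switched, so m is the middle locus and the order is vi – m – w.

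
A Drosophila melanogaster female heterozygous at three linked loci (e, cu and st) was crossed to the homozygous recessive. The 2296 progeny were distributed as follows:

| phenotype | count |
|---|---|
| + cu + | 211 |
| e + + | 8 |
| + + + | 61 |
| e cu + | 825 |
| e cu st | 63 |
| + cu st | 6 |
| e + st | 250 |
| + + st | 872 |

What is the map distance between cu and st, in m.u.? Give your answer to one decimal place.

6.0 m.u.

The two most frequent reciprocal classes, e cu + and + + st, are the parental types, so the F1 was e cu + / + + st.
The two rarest classes, e + + and + cu st, are the double crossovers. Comparing them with the parentals, only the cu allele has switched, so cu is the middle locus and the order is e – cu – st.
Crossovers in the cu–st interval produce the single-crossover classes e cu st and + + + (63 + 61 = 124) plus the double crossovers (14).
RF(cu–st) = (124 + 14) / 2296 = 138/2296 = 0.0601 → 6.0 m.u.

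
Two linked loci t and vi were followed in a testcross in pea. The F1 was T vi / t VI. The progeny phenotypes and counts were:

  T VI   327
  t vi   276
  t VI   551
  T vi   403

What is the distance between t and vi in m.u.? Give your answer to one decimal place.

38.7 m.u.

The recombinant classes are T VI and t vi: 327 + 276 = 603.
Recombination frequency = 603/1557 = 0.3873 ≈ 38.7%, i.e. 38.7 m.u.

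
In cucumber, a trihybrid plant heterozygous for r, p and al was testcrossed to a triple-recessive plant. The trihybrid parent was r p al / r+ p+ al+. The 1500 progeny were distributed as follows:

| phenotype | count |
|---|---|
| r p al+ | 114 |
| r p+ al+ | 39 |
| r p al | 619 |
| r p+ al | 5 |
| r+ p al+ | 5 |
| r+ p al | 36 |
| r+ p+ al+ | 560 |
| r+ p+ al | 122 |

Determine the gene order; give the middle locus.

p

The two rarest classes, r p+ al and r+ p al+, are the double crossovers. Comparing them with the parentals, only the p allele has switched, so p is the middle locus and the order is al – p – r.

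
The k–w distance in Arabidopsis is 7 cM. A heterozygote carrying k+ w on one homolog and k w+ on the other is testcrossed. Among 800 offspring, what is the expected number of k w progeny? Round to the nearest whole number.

A map distance of 7 cM corresponds to a recombination frequency of 0.070.
The F1 is k+ w / k w+, so k w is a recombinant gamete class with expected frequency r/2 = 0.070/2 = 0.0350.
Expected number = 0.0350 × 800 = 28.00 ≈ 28.

28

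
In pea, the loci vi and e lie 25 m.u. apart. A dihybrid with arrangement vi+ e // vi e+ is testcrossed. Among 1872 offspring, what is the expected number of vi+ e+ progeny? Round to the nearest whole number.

234

A map distance of 25 m.u. corresponds to a recombination frequency of 0.250.
The F1 is vi+ e / vi e+, so vi+ e+ is a recombinant gamete class with expected frequency r/2 = 0.250/2 = 0.1250.
Expected number = 0.1250 × 1872 = 234.00 ≈ 234.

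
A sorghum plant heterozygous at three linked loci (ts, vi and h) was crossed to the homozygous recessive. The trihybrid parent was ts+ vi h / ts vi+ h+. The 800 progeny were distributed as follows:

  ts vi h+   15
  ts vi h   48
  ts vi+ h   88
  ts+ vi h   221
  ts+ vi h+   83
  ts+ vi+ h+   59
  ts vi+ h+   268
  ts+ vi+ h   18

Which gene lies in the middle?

vi

The two rarest classes, ts+ vi+ h and ts vi h+, are the double crossovers. Comparing them with the parentals, only the vi allele has switched, so vi is the middle locus and the order is ts – vi – h.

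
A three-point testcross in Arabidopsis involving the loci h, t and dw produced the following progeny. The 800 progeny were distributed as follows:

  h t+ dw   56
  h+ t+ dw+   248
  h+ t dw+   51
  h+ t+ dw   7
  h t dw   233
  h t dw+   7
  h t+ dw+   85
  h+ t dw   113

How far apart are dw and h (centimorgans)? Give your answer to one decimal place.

The two most frequent reciprocal classes, h+ t+ dw+ and h t dw, are the parental types, so the F1 was h+ t+ dw+ / h t dw.
The two rarest classes, h+ t+ dw and h t dw+, are the double crossovers. Comparing them with the parentals, only the dw allele has switched, so dw is the middle locus and the order is t – dw – h.
Crossovers in the dw–h interval produce the single-crossover classes h t+ dw+ and h+ t dw (85 + 113 = 198) plus the double crossovers (14).
RF(dw–h) = (198 + 14) / 800 = 212/800 = 0.2650 → 26.5 centimorgans.

26.5 centimorgans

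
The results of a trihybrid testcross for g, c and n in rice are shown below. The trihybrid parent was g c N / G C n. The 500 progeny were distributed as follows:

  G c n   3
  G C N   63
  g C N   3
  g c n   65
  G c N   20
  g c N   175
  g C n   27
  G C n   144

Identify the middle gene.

c

The two rarest classes, g C N and G c n, are the double crossovers. Comparing them with the parentals, only the c allele has switched, so c is the middle locus and the order is n – c – g.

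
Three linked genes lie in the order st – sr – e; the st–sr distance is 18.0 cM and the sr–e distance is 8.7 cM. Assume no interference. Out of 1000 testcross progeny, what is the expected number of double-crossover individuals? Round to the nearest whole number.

16

Map distances give recombination frequencies of 0.180 and 0.087 for the two intervals.
With no interference, expected double-crossover frequency = 0.180 × 0.087 = 0.01566.
Expected number = 0.01566 × 1000 = 15.66 ≈ 16.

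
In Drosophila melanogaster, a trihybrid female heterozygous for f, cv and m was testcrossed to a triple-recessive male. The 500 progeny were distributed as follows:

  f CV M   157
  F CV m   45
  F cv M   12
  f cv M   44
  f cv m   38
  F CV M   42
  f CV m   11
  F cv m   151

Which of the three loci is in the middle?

m

The two most frequent reciprocal classes, F cv m and f CV M, are the parental types, so the F1 was F cv m / f CV M.
The two rarest classes, F cv M and f CV m, are the double crossovers. Comparing them with the parentals, only the m allele has switched, so m is the middle locus and the order is cv – m – f.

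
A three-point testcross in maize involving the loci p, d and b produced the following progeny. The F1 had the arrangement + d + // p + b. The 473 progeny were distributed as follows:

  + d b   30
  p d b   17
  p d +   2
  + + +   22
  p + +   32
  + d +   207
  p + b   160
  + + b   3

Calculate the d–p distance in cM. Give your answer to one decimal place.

The two rarest classes, p d + and + + b, are the double crossovers. Comparing them with the parentals, only the p allele has switched, so p is the middle locus and the order is d – p – b.
Crossovers in the d–p interval produce the single-crossover classes + + + and p d b (22 + 17 = 39) plus the double crossovers (5).
RF(d–p) = (39 + 5) / 473 = 44/473 = 0.0930 → 9.3 cM.

9.3 cM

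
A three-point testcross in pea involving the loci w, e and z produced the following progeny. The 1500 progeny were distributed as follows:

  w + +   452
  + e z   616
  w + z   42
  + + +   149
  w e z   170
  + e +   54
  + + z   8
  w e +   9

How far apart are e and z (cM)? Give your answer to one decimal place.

The two most frequent reciprocal classes, w + + and + e z, are the parental types, so the F1 was w + + / + e z.
The two rarest classes, w e + and + + z, are the double crossovers. Comparing them with the parentals, only the e allele has switched, so e is the middle locus and the order is z – e – w.
Crossovers in the z–e interval produce the single-crossover classes w + z and + e + (42 + 54 = 96) plus the double crossovers (17).
RF(z–e) = (96 + 17) / 1500 = 113/1500 = 0.0753 → 7.5 cM.

7.5 cM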